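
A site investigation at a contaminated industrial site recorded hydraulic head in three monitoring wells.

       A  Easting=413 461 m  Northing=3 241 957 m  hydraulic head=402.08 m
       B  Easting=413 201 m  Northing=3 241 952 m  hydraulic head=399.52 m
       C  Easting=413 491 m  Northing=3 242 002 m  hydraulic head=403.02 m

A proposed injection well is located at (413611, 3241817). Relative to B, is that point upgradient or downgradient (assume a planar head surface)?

Three-point gradient (reference A): Δ to B = (-260, -5, -2.56), Δ to C = (30, 45, +0.94).
∂h/∂x = +0.009567, ∂h/∂y = +0.01451 (det = -11550).
Head at (413611, 3241817) = 402.08 + (+0.009567)·(150) + (+0.01451)·(-140) = 401.48 m.
That is higher than the 399.52 m at B, so the point is upgradient.

upgradient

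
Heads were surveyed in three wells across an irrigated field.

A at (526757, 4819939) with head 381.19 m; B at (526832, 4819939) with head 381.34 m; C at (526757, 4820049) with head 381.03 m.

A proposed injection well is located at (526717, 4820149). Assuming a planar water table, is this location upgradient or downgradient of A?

downgradient

∂h/∂x = (381.34 − 381.19) / (526832 − 526757) = +0.002000
∂h/∂y = (381.03 − 381.19) / (4820049 − 4819939) = -0.001455
Head at (526717, 4820149) = 381.19 + (+0.002000)·(-40) + (-0.001455)·(210) = 380.80 m.
That is lower than the 381.19 m at A, so the point is downgradient.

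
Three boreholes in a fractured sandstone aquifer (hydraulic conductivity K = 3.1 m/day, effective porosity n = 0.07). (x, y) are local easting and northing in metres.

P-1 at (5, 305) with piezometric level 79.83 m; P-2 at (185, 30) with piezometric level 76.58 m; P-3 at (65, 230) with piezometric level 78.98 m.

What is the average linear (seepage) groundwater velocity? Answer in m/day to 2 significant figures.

0.64 m/day

With h = a·x + b·y + c and P-1 as origin, the differences give:
  180·a + (-275)·b = -3.25
  60·a + (-75)·b = -0.85
Eliminate b (×(-75) and ×(-275), subtract): 3000·a = 10.000 → a = ∂h/∂x = +0.003333
Back-substitute: b = ∂h/∂y = +0.01400.
|∇h| = √(0.003333² + 0.01400²) = 0.01439
Seepage velocity v = K·i/n = 3.1 × 0.01439 / 0.07 = 0.6373 m/day.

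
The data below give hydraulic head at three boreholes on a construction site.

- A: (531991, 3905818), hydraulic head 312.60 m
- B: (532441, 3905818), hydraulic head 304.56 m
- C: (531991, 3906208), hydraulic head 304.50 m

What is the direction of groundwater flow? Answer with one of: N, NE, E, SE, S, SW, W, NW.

∂h/∂x = (304.56 − 312.60) / (532441 − 531991) = -0.01787
∂h/∂y = (304.50 − 312.60) / (3906208 − 3905818) = -0.02077
Flow = −∇h = (+0.01787 east, +0.02077 north), which points northeast.

NE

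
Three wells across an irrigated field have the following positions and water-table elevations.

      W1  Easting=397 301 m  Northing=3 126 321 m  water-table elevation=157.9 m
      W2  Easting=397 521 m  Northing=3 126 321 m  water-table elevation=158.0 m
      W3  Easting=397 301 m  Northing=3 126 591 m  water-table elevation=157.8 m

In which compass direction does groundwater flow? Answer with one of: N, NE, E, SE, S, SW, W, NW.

∂h/∂x = (158.0 − 157.9) / (397521 − 397301) = +0.0004545
∂h/∂y = (157.8 − 157.9) / (3126591 − 3126321) = -0.0003704
Flow = −∇h = (-0.0004545 east, +0.0003704 north), which points northwest.

NW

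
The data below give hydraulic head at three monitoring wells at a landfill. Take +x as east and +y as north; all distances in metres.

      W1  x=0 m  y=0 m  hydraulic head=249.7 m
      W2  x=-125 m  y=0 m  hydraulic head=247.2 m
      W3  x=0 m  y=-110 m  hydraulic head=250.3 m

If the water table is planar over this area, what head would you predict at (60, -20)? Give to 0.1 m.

251.0 m

∂h/∂x = (247.2 − 249.7) / (-125 − 0) = +0.02000
∂h/∂y = (250.3 − 249.7) / (-110 − 0) = -0.005455
h(60, -20) = 249.7 + (+0.02000)·(60) + (-0.005455)·(-20) = 249.7 +1.200 +0.109 = 251.009 m.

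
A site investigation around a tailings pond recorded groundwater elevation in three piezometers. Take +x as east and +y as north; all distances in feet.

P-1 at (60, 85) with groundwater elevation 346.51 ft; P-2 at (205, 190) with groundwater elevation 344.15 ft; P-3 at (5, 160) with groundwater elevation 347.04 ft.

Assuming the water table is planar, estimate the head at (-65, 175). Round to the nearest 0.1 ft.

Taking P-1 as reference: P-2−P-1 = (145, 105, -2.36); P-3−P-1 = (-55, 75, +0.53).
Determinant of the coordinate differences = 145·75 − (-55)·105 = 16650.
∂h/∂x = [(-2.36)·75 − (+0.53)·105] / 16650 = -0.01397
∂h/∂y = [145·(+0.53) − (-55)·(-2.36)] / 16650 = -0.003180
h(-65, 175) = 346.51 + (-0.01397)·(-125) + (-0.003180)·(90) = 346.51 +1.747 -0.286 = 347.970 ft.

348.0 ft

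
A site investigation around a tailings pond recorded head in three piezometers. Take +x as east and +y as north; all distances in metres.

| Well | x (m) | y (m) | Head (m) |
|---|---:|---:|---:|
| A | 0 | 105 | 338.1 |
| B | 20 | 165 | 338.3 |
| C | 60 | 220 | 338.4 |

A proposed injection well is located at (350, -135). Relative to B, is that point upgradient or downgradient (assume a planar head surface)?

downgradient

Three-point gradient (reference A): Δ to B = (20, 60, +0.2), Δ to C = (60, 115, +0.3).
∂h/∂x = -0.003846, ∂h/∂y = +0.004615 (det = -1300).
Head at (350, -135) = 338.1 + (-0.003846)·(350) + (+0.004615)·(-240) = 335.65 m.
That is lower than the 338.3 m at B, so the point is downgradient.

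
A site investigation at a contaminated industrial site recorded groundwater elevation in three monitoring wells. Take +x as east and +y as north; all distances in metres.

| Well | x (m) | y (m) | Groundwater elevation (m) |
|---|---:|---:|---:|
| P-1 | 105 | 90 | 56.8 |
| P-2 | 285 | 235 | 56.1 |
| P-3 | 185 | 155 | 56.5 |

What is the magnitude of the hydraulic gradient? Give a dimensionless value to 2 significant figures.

Three-point gradient (reference P-1): Δ to P-2 = (180, 145, -0.7), Δ to P-3 = (80, 65, -0.3).
∂h/∂x = -0.02000, ∂h/∂y = +0.02000 (det = 100).
|∇h| = √(-0.02000² + 0.02000²) = 0.02828

0.028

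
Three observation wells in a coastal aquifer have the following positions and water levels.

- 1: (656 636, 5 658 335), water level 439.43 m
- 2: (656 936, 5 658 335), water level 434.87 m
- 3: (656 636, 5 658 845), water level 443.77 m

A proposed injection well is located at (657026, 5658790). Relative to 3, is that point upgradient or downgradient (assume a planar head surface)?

downgradient

∂h/∂x = (434.87 − 439.43) / (656936 − 656636) = -0.01520
∂h/∂y = (443.77 − 439.43) / (5658845 − 5658335) = +0.008510
Head at (657026, 5658790) = 439.43 + (-0.01520)·(390) + (+0.008510)·(455) = 437.37 m.
That is lower than the 443.77 m at 3, so the point is downgradient.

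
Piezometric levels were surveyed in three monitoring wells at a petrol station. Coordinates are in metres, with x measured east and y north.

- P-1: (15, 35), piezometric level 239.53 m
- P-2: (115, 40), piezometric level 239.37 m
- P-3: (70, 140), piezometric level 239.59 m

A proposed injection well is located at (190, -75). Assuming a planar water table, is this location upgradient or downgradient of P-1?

With h = a·x + b·y + c and P-1 as origin, the differences give:
  100·a + 5·b = -0.16
  55·a + 105·b = +0.06
Eliminate b (×105 and ×5, subtract): 10225·a = -17.100 → a = ∂h/∂x = -0.001672
Back-substitute: b = ∂h/∂y = +0.001447.
Head at (190, -75) = 239.53 + (-0.001672)·(175) + (+0.001447)·(-110) = 239.08 m.
That is lower than the 239.53 m at P-1, so the point is downgradient.

downgradient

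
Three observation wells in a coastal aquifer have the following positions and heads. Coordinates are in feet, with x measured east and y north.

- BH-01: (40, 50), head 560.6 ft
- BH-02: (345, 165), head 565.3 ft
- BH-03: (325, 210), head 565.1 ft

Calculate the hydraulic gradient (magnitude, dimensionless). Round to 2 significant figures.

0.015

With h = a·x + b·y + c and BH-01 as origin, the differences give:
  305·a + 115·b = +4.7
  285·a + 160·b = +4.5
Eliminate b (×160 and ×115, subtract): 16025·a = 234.50 → a = ∂h/∂x = +0.01463
Back-substitute: b = ∂h/∂y = +0.002059.
|∇h| = √(0.01463² + 0.002059²) = 0.01477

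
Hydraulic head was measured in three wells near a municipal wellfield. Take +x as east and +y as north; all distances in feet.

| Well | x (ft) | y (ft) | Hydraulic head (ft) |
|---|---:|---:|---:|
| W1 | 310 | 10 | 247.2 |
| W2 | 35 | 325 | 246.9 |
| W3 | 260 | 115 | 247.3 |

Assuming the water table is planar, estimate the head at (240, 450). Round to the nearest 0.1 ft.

248.3 ft

Taking W1 as reference: W2−W1 = (-275, 315, -0.3); W3−W1 = (-50, 105, +0.1).
Determinant of the coordinate differences = (-275)·105 − (-50)·315 = -13125.
∂h/∂x = [(-0.3)·105 − (+0.1)·315] / -13125 = +0.004800
∂h/∂y = [(-275)·(+0.1) − (-50)·(-0.3)] / -13125 = +0.003238
h(240, 450) = 247.2 + (+0.004800)·(-70) + (+0.003238)·(440) = 247.2 -0.336 +1.425 = 248.289 ft.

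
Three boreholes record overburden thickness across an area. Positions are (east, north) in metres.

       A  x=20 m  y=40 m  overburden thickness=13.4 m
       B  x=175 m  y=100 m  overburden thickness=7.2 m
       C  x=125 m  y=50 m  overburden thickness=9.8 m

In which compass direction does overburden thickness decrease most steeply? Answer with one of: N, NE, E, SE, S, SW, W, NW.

NE

Differences from A: to B (Δx, Δy, Δh) = (155, 60, -6.2); to C = (105, 10, -3.6).
Determinant of the coordinate differences = 155·10 − 105·60 = -4750.
∂d/∂x = [(-6.2)·10 − (-3.6)·60] / -4750 = -0.03242
∂d/∂y = [155·(-3.6) − 105·(-6.2)] / -4750 = -0.01958
Steepest decrease is along −∇f = (+0.03242 E, +0.01958 N) → northeast.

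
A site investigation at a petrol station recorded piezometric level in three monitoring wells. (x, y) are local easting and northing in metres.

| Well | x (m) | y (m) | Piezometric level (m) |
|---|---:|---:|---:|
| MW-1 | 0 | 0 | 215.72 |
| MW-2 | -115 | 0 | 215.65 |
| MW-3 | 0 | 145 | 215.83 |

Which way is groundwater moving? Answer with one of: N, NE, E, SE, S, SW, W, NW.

SW

∂h/∂x = (215.65 − 215.72) / (-115 − 0) = +0.0006087
∂h/∂y = (215.83 − 215.72) / (145 − 0) = +0.0007586
Flow = −∇h = (-0.0006087 east, -0.0007586 north), which points southwest.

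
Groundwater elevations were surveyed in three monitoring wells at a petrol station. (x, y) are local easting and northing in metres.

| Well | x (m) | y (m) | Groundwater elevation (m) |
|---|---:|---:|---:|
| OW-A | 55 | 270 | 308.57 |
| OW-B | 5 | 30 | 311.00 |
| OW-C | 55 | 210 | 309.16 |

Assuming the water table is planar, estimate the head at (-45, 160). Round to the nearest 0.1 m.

Taking OW-A as reference: OW-B−OW-A = (-50, -240, +2.43); OW-C−OW-A = (0, -60, +0.59).
Determinant of the coordinate differences = (-50)·(-60) − 0·(-240) = 3000.
∂h/∂x = [(+2.43)·(-60) − (+0.59)·(-240)] / 3000 = -0.001400
∂h/∂y = [(-50)·(+0.59) − 0·(+2.43)] / 3000 = -0.009833
h(-45, 160) = 308.57 + (-0.001400)·(-100) + (-0.009833)·(-110) = 308.57 +0.140 +1.082 = 309.792 m.

309.8 m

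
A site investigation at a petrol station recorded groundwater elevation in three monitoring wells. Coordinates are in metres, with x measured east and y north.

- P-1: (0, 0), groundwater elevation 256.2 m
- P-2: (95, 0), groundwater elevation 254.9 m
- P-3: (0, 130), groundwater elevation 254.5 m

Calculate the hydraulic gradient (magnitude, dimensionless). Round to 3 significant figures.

0.0189

∂h/∂x = (254.9 − 256.2) / (95 − 0) = -0.01368
∂h/∂y = (254.5 − 256.2) / (130 − 0) = -0.01308
|∇h| = √(-0.01368² + -0.01308²) = 0.01893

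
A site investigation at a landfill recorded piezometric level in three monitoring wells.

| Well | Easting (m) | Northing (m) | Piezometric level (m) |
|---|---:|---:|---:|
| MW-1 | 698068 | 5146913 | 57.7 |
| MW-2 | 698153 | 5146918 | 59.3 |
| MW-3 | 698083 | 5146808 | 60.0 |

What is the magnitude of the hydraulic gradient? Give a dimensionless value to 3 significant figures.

0.0276

Three-point gradient (reference MW-1): Δ to MW-2 = (85, 5, +1.6), Δ to MW-3 = (15, -105, +2.3).
∂h/∂x = +0.01994, ∂h/∂y = -0.01906 (det = -9000).
|∇h| = √(0.01994² + -0.01906²) = 0.02758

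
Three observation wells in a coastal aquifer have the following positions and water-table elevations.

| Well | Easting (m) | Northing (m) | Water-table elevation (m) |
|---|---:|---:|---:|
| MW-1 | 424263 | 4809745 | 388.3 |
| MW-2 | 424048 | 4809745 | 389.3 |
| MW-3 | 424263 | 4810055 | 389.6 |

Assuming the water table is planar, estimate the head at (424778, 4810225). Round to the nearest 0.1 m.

∂h/∂x = (389.3 − 388.3) / (424048 − 424263) = -0.004651
∂h/∂y = (389.6 − 388.3) / (4810055 − 4809745) = +0.004194
h(424778, 4810225) = 388.3 + (-0.004651)·(515) + (+0.004194)·(480) = 388.3 -2.395 +2.013 = 387.918 m.

387.9 m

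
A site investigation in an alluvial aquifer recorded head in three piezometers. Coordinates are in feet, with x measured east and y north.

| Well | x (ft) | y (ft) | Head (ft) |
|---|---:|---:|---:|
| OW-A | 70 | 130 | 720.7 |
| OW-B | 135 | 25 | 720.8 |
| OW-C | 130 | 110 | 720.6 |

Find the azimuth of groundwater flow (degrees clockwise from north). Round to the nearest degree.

Differences from OW-A: to OW-B (Δx, Δy, Δh) = (65, -105, +0.1); to OW-C = (60, -20, -0.1).
Determinant of the coordinate differences = 65·(-20) − 60·(-105) = 5000.
∂h/∂x = [(+0.1)·(-20) − (-0.1)·(-105)] / 5000 = -0.002500
∂h/∂y = [65·(-0.1) − 60·(+0.1)] / 5000 = -0.002500
Flow direction (−∇h) has components (+0.002500 E, +0.002500 N).
Azimuth = atan2(E, N) = atan2(+0.002500, +0.002500) = 45.0° ≈ 045°.

045°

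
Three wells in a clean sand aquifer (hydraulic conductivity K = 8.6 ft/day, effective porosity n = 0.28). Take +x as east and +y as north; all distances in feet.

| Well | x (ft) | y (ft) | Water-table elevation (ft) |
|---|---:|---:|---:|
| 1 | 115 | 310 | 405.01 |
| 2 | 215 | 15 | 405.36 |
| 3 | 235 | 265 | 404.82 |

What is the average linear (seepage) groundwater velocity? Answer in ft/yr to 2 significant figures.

34 ft/yr

Taking 1 as reference: 2−1 = (100, -295, +0.35); 3−1 = (120, -45, -0.19).
Determinant of the coordinate differences = 100·(-45) − 120·(-295) = 30900.
∂h/∂x = [(+0.35)·(-45) − (-0.19)·(-295)] / 30900 = -0.002324
∂h/∂y = [100·(-0.19) − 120·(+0.35)] / 30900 = -0.001974
|∇h| = √(-0.002324² + -0.001974²) = 0.003049
Seepage velocity v = K·i/n = 8.6 × 0.003049 / 0.28 = 0.09365 ft/day = 34.21 ft/yr.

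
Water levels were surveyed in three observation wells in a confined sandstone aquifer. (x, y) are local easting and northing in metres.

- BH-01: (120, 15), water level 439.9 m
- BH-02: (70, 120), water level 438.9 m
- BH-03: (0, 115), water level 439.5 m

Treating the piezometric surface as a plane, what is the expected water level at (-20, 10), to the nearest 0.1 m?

Taking BH-01 as reference: BH-02−BH-01 = (-50, 105, -1.0); BH-03−BH-01 = (-120, 100, -0.4).
Determinant of the coordinate differences = (-50)·100 − (-120)·105 = 7600.
∂h/∂x = [(-1.0)·100 − (-0.4)·105] / 7600 = -0.007632
∂h/∂y = [(-50)·(-0.4) − (-120)·(-1.0)] / 7600 = -0.01316
h(-20, 10) = 439.9 + (-0.007632)·(-140) + (-0.01316)·(-5) = 439.9 +1.068 +0.066 = 441.034 m.

441.0 m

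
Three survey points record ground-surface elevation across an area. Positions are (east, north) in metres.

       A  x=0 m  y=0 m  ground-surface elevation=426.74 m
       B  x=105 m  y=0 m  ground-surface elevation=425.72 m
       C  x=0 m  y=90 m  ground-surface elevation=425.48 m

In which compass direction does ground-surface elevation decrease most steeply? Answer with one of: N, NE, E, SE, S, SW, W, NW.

∂z/∂x = (425.72 − 426.74) / (105 − 0) = -0.009714
∂z/∂y = (425.48 − 426.74) / (90 − 0) = -0.01400
Steepest decrease is along −∇f = (+0.009714 E, +0.01400 N) → northeast.

NE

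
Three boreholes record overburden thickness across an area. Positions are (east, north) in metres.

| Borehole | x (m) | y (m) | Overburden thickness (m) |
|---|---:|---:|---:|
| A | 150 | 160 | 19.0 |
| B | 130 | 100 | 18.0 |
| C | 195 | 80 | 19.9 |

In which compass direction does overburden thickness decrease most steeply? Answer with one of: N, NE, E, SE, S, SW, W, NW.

Differences from A: to B (Δx, Δy, Δh) = (-20, -60, -1.0); to C = (45, -80, +0.9).
Solve a·Δx + b·Δy = Δd: det = (-20)·(-80) − 45·(-60) = 4300.
∂d/∂x = [(-1.0)·(-80) − (+0.9)·(-60)] / 4300 = +0.03116
∂d/∂y = [(-20)·(+0.9) − 45·(-1.0)] / 4300 = +0.006279
Steepest decrease is along −∇f = (-0.03116 E, -0.006279 N) → west.

W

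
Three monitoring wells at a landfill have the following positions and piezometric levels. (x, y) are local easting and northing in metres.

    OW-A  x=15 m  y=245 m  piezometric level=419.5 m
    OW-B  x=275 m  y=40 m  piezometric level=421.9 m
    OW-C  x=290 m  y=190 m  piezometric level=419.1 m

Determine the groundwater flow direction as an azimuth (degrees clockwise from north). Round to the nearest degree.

016°

Taking OW-A as reference: OW-B−OW-A = (260, -205, +2.4); OW-C−OW-A = (275, -55, -0.4).
Determinant of the coordinate differences = 260·(-55) − 275·(-205) = 42075.
∂h/∂x = [(+2.4)·(-55) − (-0.4)·(-205)] / 42075 = -0.005086
∂h/∂y = [260·(-0.4) − 275·(+2.4)] / 42075 = -0.01816
Flow direction (−∇h) has components (+0.005086 E, +0.01816 N).
Azimuth = atan2(E, N) = atan2(+0.005086, +0.01816) = 15.6° ≈ 016°.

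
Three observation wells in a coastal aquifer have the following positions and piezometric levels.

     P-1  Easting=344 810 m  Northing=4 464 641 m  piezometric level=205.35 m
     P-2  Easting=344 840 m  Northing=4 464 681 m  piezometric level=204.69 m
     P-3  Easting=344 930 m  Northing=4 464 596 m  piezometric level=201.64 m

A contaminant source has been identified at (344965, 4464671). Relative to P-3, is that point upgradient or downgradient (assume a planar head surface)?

downgradient

With h = a·x + b·y + c and P-1 as origin, the differences give:
  30·a + 40·b = -0.66
  120·a + (-45)·b = -3.71
Eliminate b (×(-45) and ×40, subtract): -6150·a = 178.100 → a = ∂h/∂x = -0.02896
Back-substitute: b = ∂h/∂y = +0.005220.
Head at (344965, 4464671) = 205.35 + (-0.02896)·(155) + (+0.005220)·(30) = 201.02 m.
That is lower than the 201.64 m at P-3, so the point is downgradient.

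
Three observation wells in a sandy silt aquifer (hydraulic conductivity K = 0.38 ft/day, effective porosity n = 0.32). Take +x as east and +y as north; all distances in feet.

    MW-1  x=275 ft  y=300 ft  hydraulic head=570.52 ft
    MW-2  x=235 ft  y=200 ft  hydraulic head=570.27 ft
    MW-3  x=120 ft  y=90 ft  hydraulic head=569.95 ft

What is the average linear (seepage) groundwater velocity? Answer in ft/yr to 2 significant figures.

1.0 ft/yr

Taking MW-1 as reference: MW-2−MW-1 = (-40, -100, -0.25); MW-3−MW-1 = (-155, -210, -0.57).
Solve a·Δx + b·Δy = Δh: det = (-40)·(-210) − (-155)·(-100) = -7100.
∂h/∂x = [(-0.25)·(-210) − (-0.57)·(-100)] / -7100 = +0.0006338
∂h/∂y = [(-40)·(-0.57) − (-155)·(-0.25)] / -7100 = +0.002246
|∇h| = √(0.0006338² + 0.002246²) = 0.002334
Seepage velocity v = K·i/n = 0.38 × 0.002334 / 0.32 = 0.002772 ft/day = 1.012 ft/yr.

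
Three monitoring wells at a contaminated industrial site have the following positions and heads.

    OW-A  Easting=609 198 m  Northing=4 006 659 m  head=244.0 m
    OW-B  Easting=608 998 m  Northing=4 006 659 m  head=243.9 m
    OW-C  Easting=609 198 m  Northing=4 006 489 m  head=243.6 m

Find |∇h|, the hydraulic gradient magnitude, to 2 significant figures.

∂h/∂x = (243.9 − 244.0) / (608998 − 609198) = +0.0005000
∂h/∂y = (243.6 − 244.0) / (4006489 − 4006659) = +0.002353
|∇h| = √(0.0005000² + 0.002353²) = 0.002406

0.0024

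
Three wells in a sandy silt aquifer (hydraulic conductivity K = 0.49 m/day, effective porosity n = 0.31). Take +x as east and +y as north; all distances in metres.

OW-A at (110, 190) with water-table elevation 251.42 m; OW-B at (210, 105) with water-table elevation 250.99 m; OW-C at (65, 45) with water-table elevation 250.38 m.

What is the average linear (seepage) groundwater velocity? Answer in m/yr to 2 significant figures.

With h = a·x + b·y + c and OW-A as origin, the differences give:
  100·a + (-85)·b = -0.43
  (-45)·a + (-145)·b = -1.04
Eliminate b (×(-145) and ×(-85), subtract): -18325·a = -26.050 → a = ∂h/∂x = +0.001422
Back-substitute: b = ∂h/∂y = +0.006731.
|∇h| = √(0.001422² + 0.006731²) = 0.00688
Seepage velocity v = K·i/n = 0.49 × 0.00688 / 0.31 = 0.01087 m/day = 3.97 m/yr.

4.0 m/yr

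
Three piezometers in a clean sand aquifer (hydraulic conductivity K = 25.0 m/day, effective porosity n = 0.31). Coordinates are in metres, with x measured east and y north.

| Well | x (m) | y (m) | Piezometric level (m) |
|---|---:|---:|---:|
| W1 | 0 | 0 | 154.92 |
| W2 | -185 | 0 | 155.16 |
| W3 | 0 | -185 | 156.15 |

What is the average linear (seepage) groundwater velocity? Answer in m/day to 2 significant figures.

∂h/∂x = (155.16 − 154.92) / (-185 − 0) = -0.001297
∂h/∂y = (156.15 − 154.92) / (-185 − 0) = -0.006649
|∇h| = √(-0.001297² + -0.006649²) = 0.006774
Seepage velocity v = K·i/n = 25.0 × 0.006774 / 0.31 = 0.5463 m/day.

0.55 m/day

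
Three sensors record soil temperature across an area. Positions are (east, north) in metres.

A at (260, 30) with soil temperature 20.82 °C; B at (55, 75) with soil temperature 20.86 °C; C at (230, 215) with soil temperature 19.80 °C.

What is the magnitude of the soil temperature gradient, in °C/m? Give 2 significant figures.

0.0059 °C/m

Differences from A: to B (Δx, Δy, Δh) = (-205, 45, +0.04); to C = (-30, 185, -1.02).
Solve a·Δx + b·Δy = ΔT: det = (-205)·185 − (-30)·45 = -36575.
∂T/∂x = [(+0.04)·185 − (-1.02)·45] / -36575 = -0.001457
∂T/∂y = [(-205)·(-1.02) − (-30)·(+0.04)] / -36575 = -0.005750
|∇f| = √(-0.001457² + -0.005750²) = 0.005932 °C/m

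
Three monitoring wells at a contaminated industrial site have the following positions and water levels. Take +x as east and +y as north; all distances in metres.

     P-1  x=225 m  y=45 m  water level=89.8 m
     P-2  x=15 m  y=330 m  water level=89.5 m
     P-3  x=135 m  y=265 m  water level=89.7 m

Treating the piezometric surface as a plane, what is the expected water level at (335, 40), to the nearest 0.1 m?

90.0 m

Taking P-1 as reference: P-2−P-1 = (-210, 285, -0.3); P-3−P-1 = (-90, 220, -0.1).
Determinant of the coordinate differences = (-210)·220 − (-90)·285 = -20550.
∂h/∂x = [(-0.3)·220 − (-0.1)·285] / -20550 = +0.001825
∂h/∂y = [(-210)·(-0.1) − (-90)·(-0.3)] / -20550 = +0.0002920
h(335, 40) = 89.8 + (+0.001825)·(110) + (+0.0002920)·(-5) = 89.8 +0.201 -0.001 = 89.999 m.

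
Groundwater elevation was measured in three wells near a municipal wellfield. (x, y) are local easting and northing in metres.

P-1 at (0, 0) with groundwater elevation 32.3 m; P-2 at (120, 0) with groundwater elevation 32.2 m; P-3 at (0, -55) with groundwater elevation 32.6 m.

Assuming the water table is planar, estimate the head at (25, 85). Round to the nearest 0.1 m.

∂h/∂x = (32.2 − 32.3) / (120 − 0) = -0.0008333
∂h/∂y = (32.6 − 32.3) / (-55 − 0) = -0.005455
h(25, 85) = 32.3 + (-0.0008333)·(25) + (-0.005455)·(85) = 32.3 -0.021 -0.464 = 31.816 m.

31.8 m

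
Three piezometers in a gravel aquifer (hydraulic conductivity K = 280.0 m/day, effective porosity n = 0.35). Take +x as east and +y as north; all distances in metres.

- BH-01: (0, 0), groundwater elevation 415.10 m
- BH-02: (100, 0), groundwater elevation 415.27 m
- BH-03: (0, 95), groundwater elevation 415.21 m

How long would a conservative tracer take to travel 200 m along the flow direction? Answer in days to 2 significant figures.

120 days

∂h/∂x = (415.27 − 415.10) / (100 − 0) = +0.001700
∂h/∂y = (415.21 − 415.10) / (95 − 0) = +0.001158
|∇h| = √(0.001700² + 0.001158²) = 0.002057
Seepage velocity v = K·i/n = 280.0 × 0.002057 / 0.35 = 1.646 m/day.
t = 200 / 1.646 = 121.5 days.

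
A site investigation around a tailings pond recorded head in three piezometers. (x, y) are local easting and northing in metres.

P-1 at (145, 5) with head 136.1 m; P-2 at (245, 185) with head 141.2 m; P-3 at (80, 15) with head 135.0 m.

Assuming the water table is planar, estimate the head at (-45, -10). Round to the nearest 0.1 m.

132.1 m

Differences from P-1: to P-2 (Δx, Δy, Δh) = (100, 180, +5.1); to P-3 = (-65, 10, -1.1).
Solve a·Δx + b·Δy = Δh: det = 100·10 − (-65)·180 = 12700.
∂h/∂x = [(+5.1)·10 − (-1.1)·180] / 12700 = +0.01961
∂h/∂y = [100·(-1.1) − (-65)·(+5.1)] / 12700 = +0.01744
h(-45, -10) = 136.1 + (+0.01961)·(-190) + (+0.01744)·(-15) = 136.1 -3.725 -0.262 = 132.113 m.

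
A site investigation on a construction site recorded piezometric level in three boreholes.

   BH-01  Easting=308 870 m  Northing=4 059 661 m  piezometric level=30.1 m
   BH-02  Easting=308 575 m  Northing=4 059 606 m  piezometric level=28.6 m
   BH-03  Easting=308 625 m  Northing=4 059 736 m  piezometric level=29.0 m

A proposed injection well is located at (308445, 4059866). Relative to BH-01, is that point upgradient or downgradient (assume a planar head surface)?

Taking BH-01 as reference: BH-02−BH-01 = (-295, -55, -1.5); BH-03−BH-01 = (-245, 75, -1.1).
Solve a·Δx + b·Δy = Δh: det = (-295)·75 − (-245)·(-55) = -35600.
∂h/∂x = [(-1.5)·75 − (-1.1)·(-55)] / -35600 = +0.004860
∂h/∂y = [(-295)·(-1.1) − (-245)·(-1.5)] / -35600 = +0.001208
Head at (308445, 4059866) = 30.1 + (+0.004860)·(-425) + (+0.001208)·(205) = 28.28 m.
That is lower than the 30.1 m at BH-01, so the point is downgradient.

downgradient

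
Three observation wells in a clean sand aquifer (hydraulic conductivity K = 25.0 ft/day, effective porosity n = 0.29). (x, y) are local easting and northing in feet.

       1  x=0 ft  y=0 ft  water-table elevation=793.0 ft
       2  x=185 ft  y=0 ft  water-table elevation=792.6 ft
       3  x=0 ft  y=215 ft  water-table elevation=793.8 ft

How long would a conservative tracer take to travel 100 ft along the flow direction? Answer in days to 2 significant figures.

270 days

∂h/∂x = (792.6 − 793.0) / (185 − 0) = -0.002162
∂h/∂y = (793.8 − 793.0) / (215 − 0) = +0.003721
|∇h| = √(-0.002162² + 0.003721²) = 0.004303
Seepage velocity v = K·i/n = 25.0 × 0.004303 / 0.29 = 0.3709 ft/day.
t = 100 / 0.3709 = 269.6 days.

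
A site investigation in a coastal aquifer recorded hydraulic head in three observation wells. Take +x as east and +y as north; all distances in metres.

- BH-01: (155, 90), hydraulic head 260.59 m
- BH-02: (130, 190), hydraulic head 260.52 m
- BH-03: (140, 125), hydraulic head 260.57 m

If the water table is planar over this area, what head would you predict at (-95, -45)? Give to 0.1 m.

With h = a·x + b·y + c and BH-01 as origin, the differences give:
  (-25)·a + 100·b = -0.07
  (-15)·a + 35·b = -0.02
Eliminate b (×35 and ×100, subtract): 625·a = -0.450 → a = ∂h/∂x = -0.0007200
Back-substitute: b = ∂h/∂y = -0.0008800.
h(-95, -45) = 260.59 + (-0.0007200)·(-250) + (-0.0008800)·(-135) = 260.59 +0.180 +0.119 = 260.889 m.

260.9 m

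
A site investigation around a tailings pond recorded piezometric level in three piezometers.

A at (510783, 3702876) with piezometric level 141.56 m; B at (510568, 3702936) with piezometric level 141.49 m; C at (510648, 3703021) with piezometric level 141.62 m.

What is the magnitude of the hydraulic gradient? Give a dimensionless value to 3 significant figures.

0.00114

With h = a·x + b·y + c and A as origin, the differences give:
  (-215)·a + 60·b = -0.07
  (-135)·a + 145·b = +0.06
Eliminate b (×145 and ×60, subtract): -23075·a = -13.750 → a = ∂h/∂x = +0.0005959
Back-substitute: b = ∂h/∂y = +0.0009686.
|∇h| = √(0.0005959² + 0.0009686²) = 0.001137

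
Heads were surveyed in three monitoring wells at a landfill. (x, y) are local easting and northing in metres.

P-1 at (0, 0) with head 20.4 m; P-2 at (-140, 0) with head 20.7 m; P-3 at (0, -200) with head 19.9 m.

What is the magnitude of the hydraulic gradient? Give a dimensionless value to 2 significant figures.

0.0033

∂h/∂x = (20.7 − 20.4) / (-140 − 0) = -0.002143
∂h/∂y = (19.9 − 20.4) / (-200 − 0) = +0.002500
|∇h| = √(-0.002143² + 0.002500²) = 0.003293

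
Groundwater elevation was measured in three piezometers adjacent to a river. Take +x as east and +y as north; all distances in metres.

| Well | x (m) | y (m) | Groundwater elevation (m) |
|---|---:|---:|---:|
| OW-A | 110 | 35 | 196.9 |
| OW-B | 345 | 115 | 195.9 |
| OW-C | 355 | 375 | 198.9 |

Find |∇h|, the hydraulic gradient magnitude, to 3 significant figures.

0.0145

Three-point gradient (reference OW-A): Δ to OW-B = (235, 80, -1.0), Δ to OW-C = (245, 340, +2.0).
∂h/∂x = -0.008292, ∂h/∂y = +0.01186 (det = 60300).
|∇h| = √(-0.008292² + 0.01186²) = 0.01447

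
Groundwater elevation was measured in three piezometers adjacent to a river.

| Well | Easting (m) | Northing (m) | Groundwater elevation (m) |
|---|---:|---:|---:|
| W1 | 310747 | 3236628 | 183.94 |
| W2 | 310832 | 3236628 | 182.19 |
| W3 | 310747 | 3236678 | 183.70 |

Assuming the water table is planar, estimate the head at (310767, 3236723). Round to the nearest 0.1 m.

∂h/∂x = (182.19 − 183.94) / (310832 − 310747) = -0.02059
∂h/∂y = (183.70 − 183.94) / (3236678 − 3236628) = -0.004800
h(310767, 3236723) = 183.94 + (-0.02059)·(20) + (-0.004800)·(95) = 183.94 -0.412 -0.456 = 183.072 m.

183.1 m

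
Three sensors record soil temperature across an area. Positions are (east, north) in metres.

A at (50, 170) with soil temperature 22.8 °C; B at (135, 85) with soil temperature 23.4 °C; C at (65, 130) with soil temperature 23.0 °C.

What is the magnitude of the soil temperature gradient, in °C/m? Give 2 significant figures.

Taking A as reference: B−A = (85, -85, +0.6); C−A = (15, -40, +0.2).
Determinant of the coordinate differences = 85·(-40) − 15·(-85) = -2125.
∂T/∂x = [(+0.6)·(-40) − (+0.2)·(-85)] / -2125 = +0.003294
∂T/∂y = [85·(+0.2) − 15·(+0.6)] / -2125 = -0.003765
|∇f| = √(0.003294² + -0.003765²) = 0.005003 °C/m

0.0050 °C/m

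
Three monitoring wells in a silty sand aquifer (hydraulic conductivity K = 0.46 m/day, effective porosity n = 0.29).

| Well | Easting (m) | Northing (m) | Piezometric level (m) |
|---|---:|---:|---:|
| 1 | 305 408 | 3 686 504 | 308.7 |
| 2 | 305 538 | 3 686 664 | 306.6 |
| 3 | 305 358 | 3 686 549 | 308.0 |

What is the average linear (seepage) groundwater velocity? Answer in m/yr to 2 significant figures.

With h = a·x + b·y + c and 1 as origin, the differences give:
  130·a + 160·b = -2.1
  (-50)·a + 45·b = -0.7
Eliminate b (×45 and ×160, subtract): 13850·a = 17.50 → a = ∂h/∂x = +0.001264
Back-substitute: b = ∂h/∂y = -0.01415.
|∇h| = √(0.001264² + -0.01415²) = 0.01421
Seepage velocity v = K·i/n = 0.46 × 0.01421 / 0.29 = 0.02254 m/day = 8.233 m/yr.

8.2 m/yr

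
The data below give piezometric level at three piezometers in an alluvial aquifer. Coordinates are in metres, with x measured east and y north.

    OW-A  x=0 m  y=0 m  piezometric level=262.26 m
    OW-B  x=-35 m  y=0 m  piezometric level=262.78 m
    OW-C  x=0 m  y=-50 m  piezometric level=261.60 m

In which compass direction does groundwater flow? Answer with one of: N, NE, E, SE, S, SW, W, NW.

SE

∂h/∂x = (262.78 − 262.26) / (-35 − 0) = -0.01486
∂h/∂y = (261.60 − 262.26) / (-50 − 0) = +0.01320
Flow = −∇h = (+0.01486 east, -0.01320 north), which points southeast.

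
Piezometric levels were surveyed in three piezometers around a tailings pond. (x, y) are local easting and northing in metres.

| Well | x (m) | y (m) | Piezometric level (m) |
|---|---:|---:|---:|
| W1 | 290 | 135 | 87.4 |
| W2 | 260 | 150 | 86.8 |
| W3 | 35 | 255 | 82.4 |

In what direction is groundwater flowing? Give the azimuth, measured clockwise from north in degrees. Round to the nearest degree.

Three-point gradient (reference W1): Δ to W2 = (-30, 15, -0.6), Δ to W3 = (-255, 120, -5.0).
∂h/∂x = +0.01333, ∂h/∂y = -0.01333 (det = 225).
Flow direction (−∇h) has components (-0.01333 E, +0.01333 N).
Azimuth = atan2(E, N) = atan2(-0.01333, +0.01333) = 315.0° ≈ 315°.

315°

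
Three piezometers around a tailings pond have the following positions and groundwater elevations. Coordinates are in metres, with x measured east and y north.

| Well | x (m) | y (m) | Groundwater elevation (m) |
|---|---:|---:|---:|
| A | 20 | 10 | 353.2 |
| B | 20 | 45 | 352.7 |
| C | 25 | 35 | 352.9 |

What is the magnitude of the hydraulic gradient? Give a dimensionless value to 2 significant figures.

0.018

With h = a·x + b·y + c and A as origin, the differences give:
  0·a + 35·b = -0.5
  5·a + 25·b = -0.3
Eliminate b (×25 and ×35, subtract): -175·a = -2.00 → a = ∂h/∂x = +0.01143
Back-substitute: b = ∂h/∂y = -0.01429.
|∇h| = √(0.01143² + -0.01429²) = 0.0183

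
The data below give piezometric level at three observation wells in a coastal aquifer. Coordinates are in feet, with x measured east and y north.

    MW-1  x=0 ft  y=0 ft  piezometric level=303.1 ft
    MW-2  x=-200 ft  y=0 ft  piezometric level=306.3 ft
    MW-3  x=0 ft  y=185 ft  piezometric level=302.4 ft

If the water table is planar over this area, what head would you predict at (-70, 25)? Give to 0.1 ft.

∂h/∂x = (306.3 − 303.1) / (-200 − 0) = -0.01600
∂h/∂y = (302.4 − 303.1) / (185 − 0) = -0.003784
h(-70, 25) = 303.1 + (-0.01600)·(-70) + (-0.003784)·(25) = 303.1 +1.120 -0.095 = 304.125 ft.

304.1 ft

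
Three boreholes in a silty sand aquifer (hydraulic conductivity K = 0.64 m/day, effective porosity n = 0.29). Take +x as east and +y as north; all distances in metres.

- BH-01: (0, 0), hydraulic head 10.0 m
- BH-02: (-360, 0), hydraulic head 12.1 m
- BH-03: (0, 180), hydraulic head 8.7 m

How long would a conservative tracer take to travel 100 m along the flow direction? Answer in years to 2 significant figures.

∂h/∂x = (12.1 − 10.0) / (-360 − 0) = -0.005833
∂h/∂y = (8.7 − 10.0) / (180 − 0) = -0.007222
|∇h| = √(-0.005833² + -0.007222²) = 0.009283
Seepage velocity v = K·i/n = 0.64 × 0.009283 / 0.29 = 0.02049 m/day.
t = 100 / 0.02049 = 4880 days = 13.4 years.

13 years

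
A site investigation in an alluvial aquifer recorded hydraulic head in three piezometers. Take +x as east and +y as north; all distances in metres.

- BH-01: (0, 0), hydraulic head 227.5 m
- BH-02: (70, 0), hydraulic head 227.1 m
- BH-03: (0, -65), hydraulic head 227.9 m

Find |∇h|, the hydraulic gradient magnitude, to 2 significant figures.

0.0084

∂h/∂x = (227.1 − 227.5) / (70 − 0) = -0.005714
∂h/∂y = (227.9 − 227.5) / (-65 − 0) = -0.006154
|∇h| = √(-0.005714² + -0.006154²) = 0.008398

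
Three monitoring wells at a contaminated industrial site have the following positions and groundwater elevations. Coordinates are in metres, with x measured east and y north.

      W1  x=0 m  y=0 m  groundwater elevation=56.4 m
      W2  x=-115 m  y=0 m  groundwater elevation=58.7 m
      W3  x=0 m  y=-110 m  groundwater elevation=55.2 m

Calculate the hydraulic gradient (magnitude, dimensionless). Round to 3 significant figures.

∂h/∂x = (58.7 − 56.4) / (-115 − 0) = -0.02000
∂h/∂y = (55.2 − 56.4) / (-110 − 0) = +0.01091
|∇h| = √(-0.02000² + 0.01091²) = 0.02278

0.0228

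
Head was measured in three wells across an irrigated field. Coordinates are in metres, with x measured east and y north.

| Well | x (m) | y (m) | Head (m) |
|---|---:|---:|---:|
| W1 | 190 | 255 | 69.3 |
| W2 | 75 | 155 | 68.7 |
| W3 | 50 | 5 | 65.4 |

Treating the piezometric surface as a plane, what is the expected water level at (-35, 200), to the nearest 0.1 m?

71.6 m

Three-point gradient (reference W1): Δ to W2 = (-115, -100, -0.6), Δ to W3 = (-140, -250, -3.9).
∂h/∂x = -0.01627, ∂h/∂y = +0.02471 (det = 14750).
h(-35, 200) = 69.3 + (-0.01627)·(-225) + (+0.02471)·(-55) = 69.3 +3.661 -1.359 = 71.602 m.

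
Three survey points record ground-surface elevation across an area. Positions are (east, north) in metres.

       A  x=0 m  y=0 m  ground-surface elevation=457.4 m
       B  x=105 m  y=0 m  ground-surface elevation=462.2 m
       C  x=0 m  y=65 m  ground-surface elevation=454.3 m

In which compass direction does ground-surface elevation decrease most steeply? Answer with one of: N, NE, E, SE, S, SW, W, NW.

NW

∂z/∂x = (462.2 − 457.4) / (105 − 0) = +0.04571
∂z/∂y = (454.3 − 457.4) / (65 − 0) = -0.04769
Steepest decrease is along −∇f = (-0.04571 E, +0.04769 N) → northwest.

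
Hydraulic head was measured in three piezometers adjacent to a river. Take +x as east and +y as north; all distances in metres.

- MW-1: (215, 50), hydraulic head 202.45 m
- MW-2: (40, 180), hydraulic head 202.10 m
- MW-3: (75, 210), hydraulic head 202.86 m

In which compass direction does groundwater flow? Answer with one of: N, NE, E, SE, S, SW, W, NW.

With h = a·x + b·y + c and MW-1 as origin, the differences give:
  (-175)·a + 130·b = -0.35
  (-140)·a + 160·b = +0.41
Eliminate b (×160 and ×130, subtract): -9800·a = -109.300 → a = ∂h/∂x = +0.01115
Back-substitute: b = ∂h/∂y = +0.01232.
Flow = −∇h = (-0.01115 east, -0.01232 north), which points southwest.

SW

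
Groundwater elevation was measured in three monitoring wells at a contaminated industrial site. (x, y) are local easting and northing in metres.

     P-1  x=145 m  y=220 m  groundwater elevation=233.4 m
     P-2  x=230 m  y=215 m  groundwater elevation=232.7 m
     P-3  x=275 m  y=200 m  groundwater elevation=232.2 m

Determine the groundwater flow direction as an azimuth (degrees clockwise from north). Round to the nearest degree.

144°

Differences from P-1: to P-2 (Δx, Δy, Δh) = (85, -5, -0.7); to P-3 = (130, -20, -1.2).
Determinant of the coordinate differences = 85·(-20) − 130·(-5) = -1050.
∂h/∂x = [(-0.7)·(-20) − (-1.2)·(-5)] / -1050 = -0.007619
∂h/∂y = [85·(-1.2) − 130·(-0.7)] / -1050 = +0.01048
Flow direction (−∇h) has components (+0.007619 E, -0.01048 N).
Azimuth = atan2(E, N) = atan2(+0.007619, -0.01048) = 144.0° ≈ 144°.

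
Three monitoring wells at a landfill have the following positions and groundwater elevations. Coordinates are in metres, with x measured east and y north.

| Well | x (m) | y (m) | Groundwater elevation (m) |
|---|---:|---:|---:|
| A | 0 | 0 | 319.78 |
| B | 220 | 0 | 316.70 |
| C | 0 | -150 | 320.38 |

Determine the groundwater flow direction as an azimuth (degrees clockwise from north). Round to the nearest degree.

074°

∂h/∂x = (316.70 − 319.78) / (220 − 0) = -0.01400
∂h/∂y = (320.38 − 319.78) / (-150 − 0) = -0.004000
Flow direction (−∇h) has components (+0.01400 E, +0.004000 N).
Azimuth = atan2(E, N) = atan2(+0.01400, +0.004000) = 74.1° ≈ 074°.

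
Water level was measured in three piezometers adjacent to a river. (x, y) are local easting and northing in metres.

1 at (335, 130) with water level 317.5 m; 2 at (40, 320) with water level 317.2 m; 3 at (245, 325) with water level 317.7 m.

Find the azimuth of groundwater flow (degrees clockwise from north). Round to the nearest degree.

228°

Taking 1 as reference: 2−1 = (-295, 190, -0.3); 3−1 = (-90, 195, +0.2).
Solve a·Δx + b·Δy = Δh: det = (-295)·195 − (-90)·190 = -40425.
∂h/∂x = [(-0.3)·195 − (+0.2)·190] / -40425 = +0.002387
∂h/∂y = [(-295)·(+0.2) − (-90)·(-0.3)] / -40425 = +0.002127
Flow direction (−∇h) has components (-0.002387 E, -0.002127 N).
Azimuth = atan2(E, N) = atan2(-0.002387, -0.002127) = 228.3° ≈ 228°.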